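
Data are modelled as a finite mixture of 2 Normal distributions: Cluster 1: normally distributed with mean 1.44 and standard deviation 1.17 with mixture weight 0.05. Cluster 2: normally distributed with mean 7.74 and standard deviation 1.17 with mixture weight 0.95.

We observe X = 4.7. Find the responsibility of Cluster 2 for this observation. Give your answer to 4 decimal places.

Apply Bayes' rule: the posterior for each component is proportional to its prior times its likelihood at x.
Normal densities:
  p_1 = 0.00702876
  p_2 = 0.0116611
Weight by the priors:
  π_1·p_1 = 0.05 × 0.00702876 = 0.000351438
  π_2·p_2 = 0.95 × 0.0116611 = 0.011078
Normaliser: 0.000351438 + 0.011078 = 0.0114295
So the posterior for Cluster 2 is 0.011078 / 0.0114295 ≈ 0.9693.

0.9693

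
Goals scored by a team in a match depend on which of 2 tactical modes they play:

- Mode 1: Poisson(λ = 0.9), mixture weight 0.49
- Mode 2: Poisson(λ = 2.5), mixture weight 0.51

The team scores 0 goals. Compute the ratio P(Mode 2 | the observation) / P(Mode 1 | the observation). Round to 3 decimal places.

Posterior odds = (π_i f_i(x)) / (π_j f_j(x)); the normalising sum cancels.
Poisson probabilities:
  L_1 = 0.40657
  L_2 = 0.082085
Posterior odds = (π_2·L_2) / (π_1·L_1) = (0.51·0.082085) / (0.49·0.40657) = 0.0418633 / 0.199219 ≈ 0.210

0.210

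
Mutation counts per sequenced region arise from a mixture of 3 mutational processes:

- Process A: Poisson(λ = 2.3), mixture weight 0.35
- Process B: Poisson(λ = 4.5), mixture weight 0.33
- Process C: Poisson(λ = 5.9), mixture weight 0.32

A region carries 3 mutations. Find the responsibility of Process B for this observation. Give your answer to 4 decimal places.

Apply Bayes' rule: the posterior for each component is proportional to its prior times its likelihood at x.
Component likelihoods at x = 3 mutations:
  L_A = e^(−2.3)·2.3^3/3! = 0.203308
  L_B = e^(−4.5)·4.5^3/3! = 0.168718
  L_C = e^(−5.9)·5.9^3/3! = 0.0937707
Unnormalised posteriors:
  π_A·L_A = 0.35 × 0.203308 = 0.0711579
  π_B·L_B = 0.33 × 0.168718 = 0.0556769
  π_C·L_C = 0.32 × 0.0937707 = 0.0300066
Marginal: 0.0711579 + 0.0556769 + 0.0300066 = 0.156841
So the posterior for Process B is 0.0556769 / 0.156841 ≈ 0.3550.

0.3550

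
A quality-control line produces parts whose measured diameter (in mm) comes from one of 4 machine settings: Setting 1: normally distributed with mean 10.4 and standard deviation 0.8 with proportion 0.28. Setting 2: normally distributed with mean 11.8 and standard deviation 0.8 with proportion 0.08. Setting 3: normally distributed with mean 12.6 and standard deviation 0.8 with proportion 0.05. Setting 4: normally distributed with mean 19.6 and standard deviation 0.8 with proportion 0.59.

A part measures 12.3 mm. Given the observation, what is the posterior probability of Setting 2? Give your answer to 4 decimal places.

Posterior ∝ prior × likelihood, so P(k | x) ∝ π_k f_k(x); normalise over all components.
Evaluate each component's likelihood at the observed value:
  p_1 = 0.0297149
  p_2 = 0.410201
  p_3 = 0.464819
  p_4 = 4.13923e-19
Multiply by the mixture weights:
  π_1·p_1 = 0.28 × 0.0297149 = 0.00832017
  π_2·p_2 = 0.08 × 0.410201 = 0.0328161
  π_3·p_3 = 0.05 × 0.464819 = 0.0232409
  π_4·p_4 = 0.59 × 4.13923e-19 = 2.44214e-19
Evidence: 0.00832017 + 0.0328161 + 0.0232409 + 2.44214e-19 = 0.0643772
Responsibility of Setting 2: 0.0328161 / 0.0643772 ≈ 0.5097

0.5097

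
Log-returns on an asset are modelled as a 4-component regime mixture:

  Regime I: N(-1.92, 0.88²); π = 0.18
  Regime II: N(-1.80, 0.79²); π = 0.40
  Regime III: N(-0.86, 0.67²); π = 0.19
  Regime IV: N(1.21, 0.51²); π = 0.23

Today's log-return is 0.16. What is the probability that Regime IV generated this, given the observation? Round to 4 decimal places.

By Bayes' theorem, P(k | x) = π_k f_k(x) / Σ_j π_j f_j(x).
Normal densities:
  p_I = (1/(0.88·√(2π)))·exp(−(0.16−-1.92)²/(2·0.88²)) = 0.453344·exp(-2.79339) = 0.0277507
  p_II = (1/(0.79·√(2π)))·exp(−(0.16−-1.80)²/(2·0.79²)) = 0.504990·exp(-3.07771) = 0.0232621
  p_III = (1/(0.67·√(2π)))·exp(−(0.16−-0.86)²/(2·0.67²)) = 0.595436·exp(-1.15883) = 0.186879
  p_IV = (1/(0.51·√(2π)))·exp(−(0.16−1.21)²/(2·0.51²)) = 0.782240·exp(-2.11938) = 0.093952
Weight by the priors:
  π_I·p_I = 0.18 × 0.0277507 = 0.00499513
  π_II·p_II = 0.40 × 0.0232621 = 0.00930486
  π_III·p_III = 0.19 × 0.186879 = 0.035507
  π_IV·p_IV = 0.23 × 0.093952 = 0.021609
Sum: 0.00499513 + 0.00930486 + 0.035507 + 0.021609 = 0.071416
P(Regime IV | 0.16) ≈ 0.3026

0.3026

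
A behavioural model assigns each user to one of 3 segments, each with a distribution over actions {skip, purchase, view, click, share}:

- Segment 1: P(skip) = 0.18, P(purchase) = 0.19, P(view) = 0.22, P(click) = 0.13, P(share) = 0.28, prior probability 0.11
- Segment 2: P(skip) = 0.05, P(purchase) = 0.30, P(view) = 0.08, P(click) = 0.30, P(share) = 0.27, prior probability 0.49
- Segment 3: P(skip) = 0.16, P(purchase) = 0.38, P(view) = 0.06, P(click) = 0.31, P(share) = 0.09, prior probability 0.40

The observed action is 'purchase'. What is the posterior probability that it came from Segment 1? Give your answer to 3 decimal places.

0.065

P(component k | x) = P(Z=k)·f_k(x) / marginal(x), where marginal(x) = Σ_j P(Z=j)·f_j(x).
Evaluate each component's likelihood at the observed value:
  p_1 = 0.19
  p_2 = 0.3
  p_3 = 0.38
Unnormalised posteriors:
  P(Z=1)·p_1 = 0.11 × 0.19 = 0.0209
  P(Z=2)·p_2 = 0.49 × 0.3 = 0.147
  P(Z=3)·p_3 = 0.40 × 0.38 = 0.152
Denominator: 0.0209 + 0.147 + 0.152 = 0.3199
So the posterior for Segment 1 is 0.0209 / 0.3199 ≈ 0.065.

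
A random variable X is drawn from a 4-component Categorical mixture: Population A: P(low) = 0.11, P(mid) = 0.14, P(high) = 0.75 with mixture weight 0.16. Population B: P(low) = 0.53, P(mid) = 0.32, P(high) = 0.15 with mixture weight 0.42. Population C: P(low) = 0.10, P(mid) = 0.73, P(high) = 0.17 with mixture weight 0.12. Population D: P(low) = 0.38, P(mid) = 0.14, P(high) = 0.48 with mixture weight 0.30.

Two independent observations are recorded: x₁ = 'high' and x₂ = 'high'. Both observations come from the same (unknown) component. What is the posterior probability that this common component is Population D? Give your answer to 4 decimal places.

Apply Bayes' rule: the posterior for each component is proportional to its prior times its likelihood at x.
Since both observations come from the same component, the likelihood for component k is f_k(x₁)·f_k(x₂).
  L_A = [0.75] × [0.75] = 0.5625
  L_B = [0.15] × [0.15] = 0.0225
  L_C = [0.17] × [0.17] = 0.0289
  L_D = [0.48] × [0.48] = 0.2304
Weight by the priors:
  π_A·L_A = 0.16 × 0.5625 = 0.09
  π_B·L_B = 0.42 × 0.0225 = 0.00945
  π_C·L_C = 0.12 × 0.0289 = 0.003468
  π_D·L_D = 0.30 × 0.2304 = 0.06912
Evidence: 0.09 + 0.00945 + 0.003468 + 0.06912 = 0.172038
P(Population D | x) ≈ 0.4018

0.4018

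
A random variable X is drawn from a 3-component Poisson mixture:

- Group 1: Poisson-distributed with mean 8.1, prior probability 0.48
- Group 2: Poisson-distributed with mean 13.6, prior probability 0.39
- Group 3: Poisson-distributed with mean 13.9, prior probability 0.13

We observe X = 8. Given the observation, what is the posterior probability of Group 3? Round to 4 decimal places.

By Bayes' theorem, P(k | x) = π_k f_k(x) / Σ_j π_j f_j(x).
Poisson probabilities:
  L_1 = e^(−8.1)·8.1^8/8! = 0.1395
  L_2 = e^(−13.6)·13.6^8/8! = 0.0360069
  L_3 = e^(−13.9)·13.9^8/8! = 0.0317618
Unnormalised posteriors:
  π_1·L_1 = 0.48 × 0.1395 = 0.06696
  π_2·L_2 = 0.39 × 0.0360069 = 0.0140427
  π_3·L_3 = 0.13 × 0.0317618 = 0.00412903
Evidence: 0.06696 + 0.0140427 + 0.00412903 = 0.0851317
P(Group 3 | data) = 0.00412903 / 0.0851317 ≈ 0.0485

0.0485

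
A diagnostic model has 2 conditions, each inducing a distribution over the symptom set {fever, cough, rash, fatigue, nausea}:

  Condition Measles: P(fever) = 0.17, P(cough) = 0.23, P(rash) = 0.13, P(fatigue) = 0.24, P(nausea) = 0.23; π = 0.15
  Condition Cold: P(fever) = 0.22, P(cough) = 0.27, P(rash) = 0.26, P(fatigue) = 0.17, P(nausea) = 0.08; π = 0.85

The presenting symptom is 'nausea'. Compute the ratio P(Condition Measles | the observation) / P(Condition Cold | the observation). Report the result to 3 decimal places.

0.507

Since P(k|x) ∝ π_k f_k(x), the posterior odds are π_i f_i(x) / (π_j f_j(x)).
Evaluate each component's likelihood at the observed value:
  p_Measles = 0.23
  p_Cold = 0.08
Odds = (0.15/0.85) × (0.23/0.08) = 0.176471 × 2.875 ≈ 0.507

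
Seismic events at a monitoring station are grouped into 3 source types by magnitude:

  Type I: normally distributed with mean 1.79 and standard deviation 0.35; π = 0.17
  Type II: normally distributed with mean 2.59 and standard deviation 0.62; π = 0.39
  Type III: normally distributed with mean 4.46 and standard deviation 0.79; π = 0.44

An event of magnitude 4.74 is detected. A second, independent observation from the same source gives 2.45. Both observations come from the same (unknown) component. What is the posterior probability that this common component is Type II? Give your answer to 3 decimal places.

0.085

The responsibility of component k is π_k f_k(x) divided by Σ_j π_j f_j(x).
Since both observations come from the same component, the likelihood for component k is f_k(x₁)·f_k(x₂).
  f_I = [(1/(0.35·√(2π)))·exp(−(4.74−1.79)²/(2·0.35²)) = 1.139835·exp(-35.52041) = 4.27095e-16] × [0.192612] = 8.22638e-17
  f_II = [(1/(0.62·√(2π)))·exp(−(4.74−2.59)²/(2·0.62²)) = 0.643455·exp(-6.01262) = 0.00157497] × [0.627258] = 0.000987912
  f_III = [(1/(0.79·√(2π)))·exp(−(4.74−4.46)²/(2·0.79²)) = 0.504990·exp(-0.06281) = 0.474247] × [0.0198419] = 0.00940999
Multiply by the mixture weights:
  π_I·f_I = 0.17 × 8.22638e-17 = 1.39849e-17
  π_II·f_II = 0.39 × 0.000987912 = 0.000385286
  π_III·f_III = 0.44 × 0.00940999 = 0.00414039
Sum: 1.39849e-17 + 0.000385286 + 0.00414039 = 0.00452568
So the posterior for Type II is 0.000385286 / 0.00452568 ≈ 0.085.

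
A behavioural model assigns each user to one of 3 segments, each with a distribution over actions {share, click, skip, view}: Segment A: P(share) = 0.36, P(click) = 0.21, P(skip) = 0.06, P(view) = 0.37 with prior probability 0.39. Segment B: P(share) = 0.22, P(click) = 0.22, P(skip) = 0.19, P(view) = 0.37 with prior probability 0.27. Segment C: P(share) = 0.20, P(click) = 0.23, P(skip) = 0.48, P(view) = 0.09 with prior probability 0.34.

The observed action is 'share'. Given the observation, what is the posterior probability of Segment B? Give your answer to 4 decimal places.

0.2218

By Bayes' theorem, P(k | x) = P(Z=k) f_k(x) / Σ_j P(Z=j) f_j(x).
Evaluate each component's likelihood at the observed value:
  f_A = P(share | comp) = 0.36
  f_B = P(share | comp) = 0.22
  f_C = P(share | comp) = 0.20
Multiply by the mixture weights:
  P(Z=A)·f_A = 0.39 × 0.36 = 0.1404
  P(Z=B)·f_B = 0.27 × 0.22 = 0.0594
  P(Z=C)·f_C = 0.34 × 0.2 = 0.068
Sum: 0.1404 + 0.0594 + 0.068 = 0.2678
P(Segment B | 'share') = 0.0594 / 0.2678 ≈ 0.2218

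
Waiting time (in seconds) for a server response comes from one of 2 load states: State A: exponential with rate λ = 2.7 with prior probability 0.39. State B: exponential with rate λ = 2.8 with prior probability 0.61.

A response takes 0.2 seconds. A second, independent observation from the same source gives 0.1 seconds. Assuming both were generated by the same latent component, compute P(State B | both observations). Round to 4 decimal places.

By Bayes' theorem, P(k | x) = π_k f_k(x) / Σ_j π_j f_j(x).
Since both observations come from the same component, the likelihood for component k is f_k(x₁)·f_k(x₂).
  L_A = [1.57342] × [2.06112] = 3.24302
  L_B = [1.59939] × [2.11619] = 3.38461
Unnormalised posteriors:
  π_A·L_A = 0.39 × 3.24302 = 1.26478
  π_B·L_B = 0.61 × 3.38461 = 2.06461
Denominator: 1.26478 + 2.06461 = 3.32939
P(State B | x₁, x₂) ≈ 0.6201

0.6201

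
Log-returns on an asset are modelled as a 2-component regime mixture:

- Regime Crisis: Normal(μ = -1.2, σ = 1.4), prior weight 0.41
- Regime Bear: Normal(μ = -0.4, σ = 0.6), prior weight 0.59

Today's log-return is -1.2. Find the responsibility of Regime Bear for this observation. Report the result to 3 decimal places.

P(component k | x) = π_k·f_k(x) / marginal(x), where marginal(x) = Σ_j π_j·f_j(x).
Component likelihoods at x = -1.2:
  p_Crisis = (1/(1.4·√(2π)))·exp(−(-1.2−-1.2)²/(2·1.4²)) = 0.284959·exp(-0.00000) = 0.284959
  p_Bear = (1/(0.6·√(2π)))·exp(−(-1.2−-0.4)²/(2·0.6²)) = 0.664904·exp(-0.88889) = 0.27335
Unnormalised posteriors:
  π_Crisis·p_Crisis = 0.41 × 0.284959 = 0.116833
  π_Bear·p_Bear = 0.59 × 0.27335 = 0.161277
Evidence: 0.116833 + 0.161277 = 0.27811
So the posterior for Regime Bear is 0.161277 / 0.27811 ≈ 0.580.

0.580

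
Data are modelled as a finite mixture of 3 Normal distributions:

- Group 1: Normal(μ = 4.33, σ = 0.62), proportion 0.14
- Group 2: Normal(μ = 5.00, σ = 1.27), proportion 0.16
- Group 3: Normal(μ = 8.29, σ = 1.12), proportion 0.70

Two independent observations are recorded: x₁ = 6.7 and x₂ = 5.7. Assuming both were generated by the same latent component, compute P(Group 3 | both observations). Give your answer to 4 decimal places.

The responsibility of component k is w_k f_k(x) divided by Σ_j w_j f_j(x).
Since both observations come from the same component, the likelihood for component k is f_k(x₁)·f_k(x₂).
  p_1 = [0.000432052] × [0.0560092] = 2.41989e-05
  p_2 = [0.128239] × [0.269859] = 0.0346065
  p_3 = [0.130034] × [0.0245733] = 0.00319536
Prior × likelihood for each component:
  w_1·p_1 = 0.14 × 2.41989e-05 = 3.38784e-06
  w_2·p_2 = 0.16 × 0.0346065 = 0.00553704
  w_3·p_3 = 0.70 × 0.00319536 = 0.00223675
Normaliser: 3.38784e-06 + 0.00553704 + 0.00223675 = 0.00777718
So the posterior for Group 3 is 0.00223675 / 0.00777718 ≈ 0.2876.

0.2876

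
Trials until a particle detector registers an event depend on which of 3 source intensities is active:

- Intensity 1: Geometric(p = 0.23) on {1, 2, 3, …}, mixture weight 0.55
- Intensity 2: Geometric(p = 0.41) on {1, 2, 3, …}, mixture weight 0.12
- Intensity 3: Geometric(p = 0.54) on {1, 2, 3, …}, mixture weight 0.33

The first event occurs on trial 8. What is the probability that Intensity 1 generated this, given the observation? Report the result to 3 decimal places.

By Bayes' theorem, P(k | x) = π_k f_k(x) / Σ_j π_j f_j(x).
Component likelihoods at x = 8:
  p_1 = 0.23·(1−0.23)^7 = 0.23·0.160485 = 0.0369116
  p_2 = 0.41·(1−0.41)^7 = 0.41·0.0248865 = 0.0102035
  p_3 = 0.54·(1−0.54)^7 = 0.54·0.00435818 = 0.00235342
Weight by the priors:
  π_1·p_1 = 0.55 × 0.0369116 = 0.0203014
  π_2·p_2 = 0.12 × 0.0102035 = 0.00122442
  π_3·p_3 = 0.33 × 0.00235342 = 0.000776627
Marginal: 0.0203014 + 0.00122442 + 0.000776627 = 0.0223024
P(Intensity 1 | data) ≈ 0.910

0.910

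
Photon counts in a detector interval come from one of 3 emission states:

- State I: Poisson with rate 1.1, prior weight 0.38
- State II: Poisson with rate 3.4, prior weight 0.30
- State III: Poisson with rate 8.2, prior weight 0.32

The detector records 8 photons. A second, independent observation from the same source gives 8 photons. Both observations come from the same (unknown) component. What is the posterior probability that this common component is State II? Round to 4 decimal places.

The responsibility of component k is π_k f_k(x) divided by Σ_j π_j f_j(x).
Since both observations come from the same component, the likelihood for component k is f_k(x₁)·f_k(x₂).
  f_I = [1.76969e-05] × [1.76969e-05] = 3.1318e-10
  f_II = [0.0147812] × [0.0147812] = 0.000218484
  f_III = [0.139244] × [0.139244] = 0.0193888
Unnormalised posteriors:
  π_I·f_I = 0.38 × 3.1318e-10 = 1.19008e-10
  π_II·f_II = 0.30 × 0.000218484 = 6.55451e-05
  π_III·f_III = 0.32 × 0.0193888 = 0.00620442
Evidence: 1.19008e-10 + 6.55451e-05 + 0.00620442 = 0.00626996
P(State II | x₁, x₂) ≈ 0.0105

0.0105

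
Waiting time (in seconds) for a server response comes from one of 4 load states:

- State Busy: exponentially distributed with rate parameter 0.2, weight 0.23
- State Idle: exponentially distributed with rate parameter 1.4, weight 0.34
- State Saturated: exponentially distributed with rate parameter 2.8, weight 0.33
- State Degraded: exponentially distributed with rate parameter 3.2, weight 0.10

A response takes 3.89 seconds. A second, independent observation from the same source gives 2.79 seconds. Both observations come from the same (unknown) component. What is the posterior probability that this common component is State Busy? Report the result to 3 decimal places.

Posterior ∝ prior × likelihood, so P(k | x) ∝ w_k f_k(x); normalise over all components.
Since both observations come from the same component, the likelihood for component k is f_k(x₁)·f_k(x₂).
  L_Busy = [0.0918647] × [0.114471] = 0.0105158
  L_Idle = [0.00603893] × [0.0281692] = 0.000170112
  L_Saturated = [5.20982e-05] × [0.00113357] = 5.90571e-08
  L_Degraded = [1.25618e-05] × [0.000424394] = 5.33115e-09
Weight by the priors:
  w_Busy·L_Busy = 0.23 × 0.0105158 = 0.00241864
  w_Idle·L_Idle = 0.34 × 0.000170112 = 5.7838e-05
  w_Saturated·L_Saturated = 0.33 × 5.90571e-08 = 1.94888e-08
  w_Degraded·L_Degraded = 0.10 × 5.33115e-09 = 5.33115e-10
Marginal: 0.00241864 + 5.7838e-05 + 1.94888e-08 + 5.33115e-10 = 0.00247649
P(State Busy | x) ≈ 0.977

0.977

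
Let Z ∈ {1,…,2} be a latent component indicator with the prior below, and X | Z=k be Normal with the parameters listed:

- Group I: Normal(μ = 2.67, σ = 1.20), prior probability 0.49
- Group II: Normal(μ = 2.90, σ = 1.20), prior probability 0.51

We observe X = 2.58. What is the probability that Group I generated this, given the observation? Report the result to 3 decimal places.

By Bayes' theorem, P(k | x) = P(Z=k) f_k(x) / Σ_j P(Z=j) f_j(x).
Normal densities:
  p_I = (1/(1.20·√(2π)))·exp(−(2.58−2.67)²/(2·1.20²)) = 0.332452·exp(-0.00281) = 0.331518
  p_II = (1/(1.20·√(2π)))·exp(−(2.58−2.90)²/(2·1.20²)) = 0.332452·exp(-0.03556) = 0.320839
Multiply by the mixture weights:
  P(Z=I)·p_I = 0.49 × 0.331518 = 0.162444
  P(Z=II)·p_II = 0.51 × 0.320839 = 0.163628
Marginal: 0.162444 + 0.163628 = 0.326072
P(Group I | the observation) ≈ 0.498

0.498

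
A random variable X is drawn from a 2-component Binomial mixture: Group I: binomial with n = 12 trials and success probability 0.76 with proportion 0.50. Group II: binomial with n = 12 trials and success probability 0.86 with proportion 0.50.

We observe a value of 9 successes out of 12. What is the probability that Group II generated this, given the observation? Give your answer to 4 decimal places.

The responsibility of component k is w_k f_k(x) divided by Σ_j w_j f_j(x).
Evaluate each component's likelihood at the observed value:
  p_I = C(12,9)·0.76^9·0.24^3 = 220·0.0845906·0.013824 = 0.257264
  p_II = C(12,9)·0.86^9·0.14^3 = 220·0.257327·0.002744 = 0.155343
Weight by the priors:
  w_I·p_I = 0.50 × 0.257264 = 0.128632
  w_II·p_II = 0.50 × 0.155343 = 0.0776717
Sum: 0.128632 + 0.0776717 = 0.206304
Responsibility of Group II: 0.0776717 / 0.206304 ≈ 0.3765

0.3765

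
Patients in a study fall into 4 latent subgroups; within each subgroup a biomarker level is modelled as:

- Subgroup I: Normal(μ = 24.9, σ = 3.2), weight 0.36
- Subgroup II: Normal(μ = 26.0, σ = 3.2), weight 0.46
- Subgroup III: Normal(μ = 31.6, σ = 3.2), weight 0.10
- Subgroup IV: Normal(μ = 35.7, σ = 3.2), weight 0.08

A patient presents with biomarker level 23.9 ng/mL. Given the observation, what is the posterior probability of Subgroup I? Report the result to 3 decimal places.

Apply Bayes' rule: the posterior for each component is proportional to its prior times its likelihood at x.
Normal densities:
  p_I = (1/(3.2·√(2π)))·exp(−(23.9−24.9)²/(2·3.2²)) = 0.124669·exp(-0.04883) = 0.118728
  p_II = (1/(3.2·√(2π)))·exp(−(23.9−26.0)²/(2·3.2²)) = 0.124669·exp(-0.21533) = 0.100518
  p_III = (1/(3.2·√(2π)))·exp(−(23.9−31.6)²/(2·3.2²)) = 0.124669·exp(-2.89502) = 0.00689397
  p_IV = (1/(3.2·√(2π)))·exp(−(23.9−35.7)²/(2·3.2²)) = 0.124669·exp(-6.79883) = 0.000139017
Unnormalised posteriors:
  π_I·p_I = 0.36 × 0.118728 = 0.0427422
  π_II·p_II = 0.46 × 0.100518 = 0.0462381
  π_III·p_III = 0.10 × 0.00689397 = 0.000689397
  π_IV·p_IV = 0.08 × 0.000139017 = 1.11213e-05
Denominator: 0.0427422 + 0.0462381 + 0.000689397 + 1.11213e-05 = 0.0896809
So the posterior for Subgroup I is 0.0427422 / 0.0896809 ≈ 0.477.

0.477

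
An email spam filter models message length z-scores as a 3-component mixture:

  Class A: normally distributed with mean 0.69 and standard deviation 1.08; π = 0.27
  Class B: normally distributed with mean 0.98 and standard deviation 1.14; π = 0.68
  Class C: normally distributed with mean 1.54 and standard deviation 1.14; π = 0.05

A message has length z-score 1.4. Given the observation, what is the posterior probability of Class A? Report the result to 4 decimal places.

The responsibility of component k is P(Z=k) f_k(x) divided by Σ_j P(Z=j) f_j(x).
Component likelihoods at x = 1.4:
  f_A = 0.297604
  f_B = 0.326987
  f_C = 0.34732
Multiply by the mixture weights:
  P(Z=A)·f_A = 0.27 × 0.297604 = 0.0803531
  P(Z=B)·f_B = 0.68 × 0.326987 = 0.222351
  P(Z=C)·f_C = 0.05 × 0.34732 = 0.017366
Evidence: 0.0803531 + 0.222351 + 0.017366 = 0.32007
P(Class A | 1.4) ≈ 0.2510

0.2510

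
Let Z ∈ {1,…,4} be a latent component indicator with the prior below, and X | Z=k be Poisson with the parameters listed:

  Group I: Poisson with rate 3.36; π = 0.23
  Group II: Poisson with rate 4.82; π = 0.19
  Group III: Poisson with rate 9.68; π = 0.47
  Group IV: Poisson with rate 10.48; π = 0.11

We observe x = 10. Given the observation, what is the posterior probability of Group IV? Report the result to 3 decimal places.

Apply Bayes' rule: the posterior for each component is proportional to its prior times its likelihood at x.
Evaluate each component's likelihood at the observed value:
  p_I = 0.0017555
  p_II = 0.0150455
  p_III = 0.124457
  p_IV = 0.123721
Unnormalised posteriors:
  P(Z=I)·p_I = 0.23 × 0.0017555 = 0.000403764
  P(Z=II)·p_II = 0.19 × 0.0150455 = 0.00285865
  P(Z=III)·p_III = 0.47 × 0.124457 = 0.0584949
  P(Z=IV)·p_IV = 0.11 × 0.123721 = 0.0136093
Normaliser: 0.000403764 + 0.00285865 + 0.0584949 + 0.0136093 = 0.0753666
P(Group IV | data) ≈ 0.181

0.181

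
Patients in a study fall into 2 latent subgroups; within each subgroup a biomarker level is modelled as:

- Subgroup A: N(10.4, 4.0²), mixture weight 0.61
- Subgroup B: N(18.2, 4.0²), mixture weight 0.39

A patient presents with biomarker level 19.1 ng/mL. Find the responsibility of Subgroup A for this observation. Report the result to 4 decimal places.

The responsibility of component k is π_k f_k(x) divided by Σ_j π_j f_j(x).
Component likelihoods at x = 19.1 ng/mL:
  L_A = 0.00936716
  L_B = 0.0972427
Unnormalised posteriors:
  π_A·L_A = 0.61 × 0.00936716 = 0.00571397
  π_B·L_B = 0.39 × 0.0972427 = 0.0379247
Evidence: 0.00571397 + 0.0379247 = 0.0436386
So the posterior for Subgroup A is 0.00571397 / 0.0436386 ≈ 0.1309.

0.1309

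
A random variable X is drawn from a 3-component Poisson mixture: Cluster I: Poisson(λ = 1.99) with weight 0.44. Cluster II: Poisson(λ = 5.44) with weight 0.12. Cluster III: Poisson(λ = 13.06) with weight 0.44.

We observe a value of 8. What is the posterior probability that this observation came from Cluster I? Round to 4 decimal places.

0.0123

The responsibility of component k is w_k f_k(x) divided by Σ_j w_j f_j(x).
Poisson probabilities:
  L_I = e^(−1.99)·1.99^8/8! = 0.000833793
  L_II = e^(−5.44)·5.44^8/8! = 0.0825484
  L_III = e^(−13.06)·13.06^8/8! = 0.0446827
Prior × likelihood for each component:
  w_I·L_I = 0.44 × 0.000833793 = 0.000366869
  w_II·L_II = 0.12 × 0.0825484 = 0.00990581
  w_III·L_III = 0.44 × 0.0446827 = 0.0196604
Denominator: 0.000366869 + 0.00990581 + 0.0196604 = 0.029933
P(Cluster I | x) ≈ 0.0123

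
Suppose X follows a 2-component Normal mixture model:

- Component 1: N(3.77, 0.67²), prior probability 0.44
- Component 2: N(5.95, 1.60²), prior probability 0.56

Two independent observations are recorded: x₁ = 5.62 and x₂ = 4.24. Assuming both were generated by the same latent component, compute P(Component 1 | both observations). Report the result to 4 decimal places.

0.1228

Posterior ∝ prior × likelihood, so P(k | x) ∝ P(Z=k) f_k(x); normalise over all components.
Since both observations come from the same component, the likelihood for component k is f_k(x₁)·f_k(x₂).
  p_1 = [(1/(0.67·√(2π)))·exp(−(5.62−3.77)²/(2·0.67²)) = 0.595436·exp(-3.81210) = 0.0131602] × [0.465563] = 0.00612691
  p_2 = [(1/(1.60·√(2π)))·exp(−(5.62−5.95)²/(2·1.60²)) = 0.249339·exp(-0.02127) = 0.244092] × [0.140851] = 0.0343805
Weight by the priors:
  P(Z=1)·p_1 = 0.44 × 0.00612691 = 0.00269584
  P(Z=2)·p_2 = 0.56 × 0.0343805 = 0.0192531
Evidence: 0.00269584 + 0.0192531 = 0.0219489
Responsibility of Component 1: 0.00269584 / 0.0219489 ≈ 0.1228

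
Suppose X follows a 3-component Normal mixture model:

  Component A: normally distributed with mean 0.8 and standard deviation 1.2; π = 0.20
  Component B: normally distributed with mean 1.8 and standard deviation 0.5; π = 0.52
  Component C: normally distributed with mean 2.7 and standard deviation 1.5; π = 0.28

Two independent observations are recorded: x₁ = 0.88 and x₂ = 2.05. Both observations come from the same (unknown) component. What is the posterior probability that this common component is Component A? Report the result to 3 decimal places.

0.170

By Bayes' theorem, P(k | x) = P(Z=k) f_k(x) / Σ_j P(Z=j) f_j(x).
Since both observations come from the same component, the likelihood for component k is f_k(x₁)·f_k(x₂).
  L_A = [(1/(1.2·√(2π)))·exp(−(0.88−0.8)²/(2·1.2²)) = 0.332452·exp(-0.00222) = 0.331714] × [0.193245] = 0.0641022
  L_B = [(1/(0.5·√(2π)))·exp(−(0.88−1.8)²/(2·0.5²)) = 0.797885·exp(-1.69280) = 0.146814] × [0.704131] = 0.103376
  L_C = [(1/(1.5·√(2π)))·exp(−(0.88−2.7)²/(2·1.5²)) = 0.265962·exp(-0.73609) = 0.127391] × [0.242127] = 0.0308449
Unnormalised posteriors:
  P(Z=A)·L_A = 0.20 × 0.0641022 = 0.0128204
  P(Z=B)·L_B = 0.52 × 0.103376 = 0.0537555
  P(Z=C)·L_C = 0.28 × 0.0308449 = 0.00863656
Denominator: 0.0128204 + 0.0537555 + 0.00863656 = 0.0752125
So the posterior for Component A is 0.0128204 / 0.0752125 ≈ 0.170.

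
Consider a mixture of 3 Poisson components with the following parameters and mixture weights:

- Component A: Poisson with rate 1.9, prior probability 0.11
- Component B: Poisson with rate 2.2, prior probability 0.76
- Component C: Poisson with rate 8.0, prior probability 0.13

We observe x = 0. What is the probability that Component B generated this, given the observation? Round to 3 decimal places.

By Bayes' theorem, P(k | x) = π_k f_k(x) / Σ_j π_j f_j(x).
Component likelihoods at x = 0:
  p_A = 0.149569
  p_B = 0.110803
  p_C = 0.000335463
Multiply by the mixture weights:
  π_A·p_A = 0.11 × 0.149569 = 0.0164525
  π_B·p_B = 0.76 × 0.110803 = 0.0842104
  π_C·p_C = 0.13 × 0.000335463 = 4.36101e-05
Normaliser: 0.0164525 + 0.0842104 + 4.36101e-05 = 0.100707
So the posterior for Component B is 0.0842104 / 0.100707 ≈ 0.836.

0.836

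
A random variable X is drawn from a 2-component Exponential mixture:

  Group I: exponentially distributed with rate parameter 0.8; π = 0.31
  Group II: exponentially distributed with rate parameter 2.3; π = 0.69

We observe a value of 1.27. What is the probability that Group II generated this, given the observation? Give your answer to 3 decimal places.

0.488

Posterior ∝ prior × likelihood, so P(k | x) ∝ π_k f_k(x); normalise over all components.
Evaluate each component's likelihood at the observed value:
  L_I = 0.289632
  L_II = 0.123923
Unnormalised posteriors:
  π_I·L_I = 0.31 × 0.289632 = 0.089786
  π_II·L_II = 0.69 × 0.123923 = 0.0855072
Evidence: 0.089786 + 0.0855072 = 0.175293
Responsibility of Group II: 0.0855072 / 0.175293 ≈ 0.488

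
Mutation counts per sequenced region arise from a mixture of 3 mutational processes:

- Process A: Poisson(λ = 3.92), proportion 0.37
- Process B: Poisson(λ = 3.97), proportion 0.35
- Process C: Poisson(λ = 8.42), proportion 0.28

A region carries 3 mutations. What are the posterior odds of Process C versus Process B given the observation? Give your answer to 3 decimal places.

Since P(k|x) ∝ P(Z=k) f_k(x), the posterior odds are P(Z=i) f_i(x) / (P(Z=j) f_j(x)).
Component likelihoods at x = 3 mutations:
  L_A = e^(−3.92)·3.92^3/3! = 0.199192
  L_B = e^(−3.97)·3.97^3/3! = 0.196821
  L_C = e^(−8.42)·8.42^3/3! = 0.0219293
Posterior odds = (P(Z=C)·L_C) / (P(Z=B)·L_B) = (0.28·0.0219293) / (0.35·0.196821) = 0.00614021 / 0.0688873 ≈ 0.089

0.089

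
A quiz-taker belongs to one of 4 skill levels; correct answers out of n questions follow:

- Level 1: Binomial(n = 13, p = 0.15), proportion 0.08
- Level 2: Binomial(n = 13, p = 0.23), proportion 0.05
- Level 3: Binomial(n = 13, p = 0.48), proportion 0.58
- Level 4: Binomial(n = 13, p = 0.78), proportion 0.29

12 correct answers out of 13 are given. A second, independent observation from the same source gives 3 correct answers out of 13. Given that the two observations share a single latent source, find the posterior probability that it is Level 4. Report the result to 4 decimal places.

Apply Bayes' rule: the posterior for each component is proportional to its prior times its likelihood at x.
Since both observations come from the same component, the likelihood for component k is f_k(x₁)·f_k(x₂).
  f_1 = [1.4337e-09] × [0.190033] = 2.7245e-10
  f_2 = [2.19365e-07] × [0.254951] = 5.59274e-08
  f_3 = [0.00101121] × [0.0457218] = 4.62343e-05
  f_4 = [0.145045] × [3.60476e-05] = 5.22851e-06
Weight by the priors:
  w_1·f_1 = 0.08 × 2.7245e-10 = 2.1796e-11
  w_2·f_2 = 0.05 × 5.59274e-08 = 2.79637e-09
  w_3·f_3 = 0.58 × 4.62343e-05 = 2.68159e-05
  w_4·f_4 = 0.29 × 5.22851e-06 = 1.51627e-06
Normaliser: 2.1796e-11 + 2.79637e-09 + 2.68159e-05 + 1.51627e-06 = 2.8335e-05
P(Level 4 | x₁,x₂) ≈ 0.0535

0.0535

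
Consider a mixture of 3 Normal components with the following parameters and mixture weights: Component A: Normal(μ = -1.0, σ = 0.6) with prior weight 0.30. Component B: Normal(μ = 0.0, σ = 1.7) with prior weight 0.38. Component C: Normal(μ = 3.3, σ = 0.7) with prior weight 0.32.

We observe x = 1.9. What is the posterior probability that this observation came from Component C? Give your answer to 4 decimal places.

Posterior ∝ prior × likelihood, so P(k | x) ∝ π_k f_k(x); normalise over all components.
Evaluate each component's likelihood at the observed value:
  L_A = (1/(0.6·√(2π)))·exp(−(1.9−-1.0)²/(2·0.6²)) = 0.664904·exp(-11.68056) = 5.62287e-06
  L_B = (1/(1.7·√(2π)))·exp(−(1.9−0.0)²/(2·1.7²)) = 0.234672·exp(-0.62457) = 0.125665
  L_C = (1/(0.7·√(2π)))·exp(−(1.9−3.3)²/(2·0.7²)) = 0.569918·exp(-2.00000) = 0.07713
Multiply by the mixture weights:
  π_A·L_A = 0.30 × 5.62287e-06 = 1.68686e-06
  π_B·L_B = 0.38 × 0.125665 = 0.0477528
  π_C·L_C = 0.32 × 0.07713 = 0.0246816
Denominator: 1.68686e-06 + 0.0477528 + 0.0246816 = 0.072436
P(Component C | x) ≈ 0.3407

0.3407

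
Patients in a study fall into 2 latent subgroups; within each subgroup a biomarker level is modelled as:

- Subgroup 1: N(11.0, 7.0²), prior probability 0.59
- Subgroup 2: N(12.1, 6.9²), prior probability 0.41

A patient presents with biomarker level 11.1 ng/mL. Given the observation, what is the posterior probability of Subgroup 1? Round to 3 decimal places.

The responsibility of component k is w_k f_k(x) divided by Σ_j w_j f_j(x).
Normal densities:
  L_1 = 0.0569859
  L_2 = 0.0572137
Unnormalised posteriors:
  w_1·L_1 = 0.59 × 0.0569859 = 0.0336217
  w_2·L_2 = 0.41 × 0.0572137 = 0.0234576
Evidence: 0.0336217 + 0.0234576 = 0.0570793
P(Subgroup 1 | data) = 0.0336217 / 0.0570793 ≈ 0.589

0.589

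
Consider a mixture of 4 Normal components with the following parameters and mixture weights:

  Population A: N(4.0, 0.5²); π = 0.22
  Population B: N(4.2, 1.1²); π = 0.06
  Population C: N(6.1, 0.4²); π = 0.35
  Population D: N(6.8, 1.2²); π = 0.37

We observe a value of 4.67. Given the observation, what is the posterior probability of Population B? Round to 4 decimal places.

0.1691

Posterior ∝ prior × likelihood, so P(k | x) ∝ π_k f_k(x); normalise over all components.
Evaluate each component's likelihood at the observed value:
  f_A = (1/(0.5·√(2π)))·exp(−(4.67−4.0)²/(2·0.5²)) = 0.797885·exp(-0.89780) = 0.32511
  f_B = (1/(1.1·√(2π)))·exp(−(4.67−4.2)²/(2·1.1²)) = 0.362675·exp(-0.09128) = 0.331035
  f_C = (1/(0.4·√(2π)))·exp(−(4.67−6.1)²/(2·0.4²)) = 0.997356·exp(-6.39031) = 0.0016733
  f_D = (1/(1.2·√(2π)))·exp(−(4.67−6.8)²/(2·1.2²)) = 0.332452·exp(-1.57531) = 0.0687986
Multiply by the mixture weights:
  π_A·f_A = 0.22 × 0.32511 = 0.0715242
  π_B·f_B = 0.06 × 0.331035 = 0.0198621
  π_C·f_C = 0.35 × 0.0016733 = 0.000585653
  π_D·f_D = 0.37 × 0.0687986 = 0.0254555
Normaliser: 0.0715242 + 0.0198621 + 0.000585653 + 0.0254555 = 0.117427
So the posterior for Population B is 0.0198621 / 0.117427 ≈ 0.1691.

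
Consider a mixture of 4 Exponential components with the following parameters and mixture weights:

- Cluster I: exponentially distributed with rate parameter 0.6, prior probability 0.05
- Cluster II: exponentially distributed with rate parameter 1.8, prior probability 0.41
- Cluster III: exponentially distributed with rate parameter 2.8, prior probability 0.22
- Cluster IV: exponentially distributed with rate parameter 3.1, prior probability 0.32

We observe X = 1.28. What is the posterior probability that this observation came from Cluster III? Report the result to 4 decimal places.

Apply Bayes' rule: the posterior for each component is proportional to its prior times its likelihood at x.
Component likelihoods at x = 1.28:
  p_I = 0.6·e^(−0.6·1.28) = 0.6·e^(−0.7680) = 0.278364
  p_II = 1.8·e^(−1.8·1.28) = 1.8·e^(−2.3040) = 0.179745
  p_III = 2.8·e^(−2.8·1.28) = 2.8·e^(−3.5840) = 0.0777404
  p_IV = 3.1·e^(−3.1·1.28) = 3.1·e^(−3.9680) = 0.0586248
Weight by the priors:
  π_I·p_I = 0.05 × 0.278364 = 0.0139182
  π_II·p_II = 0.41 × 0.179745 = 0.0736957
  π_III·p_III = 0.22 × 0.0777404 = 0.0171029
  π_IV·p_IV = 0.32 × 0.0586248 = 0.0187599
Sum: 0.0139182 + 0.0736957 + 0.0171029 + 0.0187599 = 0.123477
P(Cluster III | the observation) = 0.0171029 / 0.123477 ≈ 0.1385

0.1385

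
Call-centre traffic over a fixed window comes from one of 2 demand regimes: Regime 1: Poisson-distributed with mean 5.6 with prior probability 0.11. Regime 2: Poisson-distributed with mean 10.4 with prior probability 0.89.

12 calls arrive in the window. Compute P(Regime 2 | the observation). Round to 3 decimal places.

By Bayes' theorem, P(k | x) = π_k f_k(x) / Σ_j π_j f_j(x).
Evaluate each component's likelihood at the observed value:
  f_1 = 0.00734294
  f_2 = 0.101719
Prior × likelihood for each component:
  π_1·f_1 = 0.11 × 0.00734294 = 0.000807724
  π_2·f_2 = 0.89 × 0.101719 = 0.0905296
Denominator: 0.000807724 + 0.0905296 = 0.0913373
P(Regime 2 | data) = 0.0905296 / 0.0913373 ≈ 0.991

0.991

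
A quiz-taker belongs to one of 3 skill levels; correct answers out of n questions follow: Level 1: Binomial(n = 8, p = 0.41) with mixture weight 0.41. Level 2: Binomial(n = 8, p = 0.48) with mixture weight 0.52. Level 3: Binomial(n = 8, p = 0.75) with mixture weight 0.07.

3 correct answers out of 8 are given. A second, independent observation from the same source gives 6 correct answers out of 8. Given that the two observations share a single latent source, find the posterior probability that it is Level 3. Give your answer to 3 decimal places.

P(component k | x) = P(Z=k)·f_k(x) / marginal(x), where marginal(x) = Σ_j P(Z=j)·f_j(x).
Since both observations come from the same component, the likelihood for component k is f_k(x₁)·f_k(x₂).
  f_1 = [0.27593] × [0.0462983] = 0.0127751
  f_2 = [0.235466] × [0.0926002] = 0.0218042
  f_3 = [0.0230713] × [0.311462] = 0.00718584
Prior × likelihood for each component:
  P(Z=1)·f_1 = 0.41 × 0.0127751 = 0.0052378
  P(Z=2)·f_2 = 0.52 × 0.0218042 = 0.0113382
  P(Z=3)·f_3 = 0.07 × 0.00718584 = 0.000503009
Marginal: 0.0052378 + 0.0113382 + 0.000503009 = 0.017079
Responsibility of Level 3: 0.000503009 / 0.017079 ≈ 0.029

0.029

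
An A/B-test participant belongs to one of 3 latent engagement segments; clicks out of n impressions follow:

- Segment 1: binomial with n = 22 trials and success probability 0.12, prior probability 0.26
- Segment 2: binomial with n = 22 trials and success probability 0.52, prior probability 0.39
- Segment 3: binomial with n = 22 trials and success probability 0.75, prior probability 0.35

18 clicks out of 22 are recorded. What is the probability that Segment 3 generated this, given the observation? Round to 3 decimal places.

The responsibility of component k is P(Z=k) f_k(x) divided by Σ_j P(Z=j) f_j(x).
Component likelihoods at x = 18 clicks out of 22:
  L_1 = 1.1679e-13
  L_2 = 0.00300082
  L_3 = 0.161093
Multiply by the mixture weights:
  P(Z=1)·L_1 = 0.26 × 1.1679e-13 = 3.03655e-14
  P(Z=2)·L_2 = 0.39 × 0.00300082 = 0.00117032
  P(Z=3)·L_3 = 0.35 × 0.161093 = 0.0563826
Evidence: 3.03655e-14 + 0.00117032 + 0.0563826 = 0.0575529
P(Segment 3 | x) ≈ 0.980

0.980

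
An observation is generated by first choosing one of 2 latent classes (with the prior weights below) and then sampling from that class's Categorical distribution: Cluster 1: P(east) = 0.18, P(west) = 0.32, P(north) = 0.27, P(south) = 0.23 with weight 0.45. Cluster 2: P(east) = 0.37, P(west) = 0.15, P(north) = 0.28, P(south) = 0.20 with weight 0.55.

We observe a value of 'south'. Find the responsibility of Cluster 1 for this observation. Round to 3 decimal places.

0.485

Apply Bayes' rule: the posterior for each component is proportional to its prior times its likelihood at x.
Categorical probabilities:
  f_1 = 0.23
  f_2 = 0.2
Multiply by the mixture weights:
  P(Z=1)·f_1 = 0.45 × 0.23 = 0.1035
  P(Z=2)·f_2 = 0.55 × 0.2 = 0.11
Normaliser: 0.1035 + 0.11 = 0.2135
P(Cluster 1 | data) = 0.1035 / 0.2135 ≈ 0.485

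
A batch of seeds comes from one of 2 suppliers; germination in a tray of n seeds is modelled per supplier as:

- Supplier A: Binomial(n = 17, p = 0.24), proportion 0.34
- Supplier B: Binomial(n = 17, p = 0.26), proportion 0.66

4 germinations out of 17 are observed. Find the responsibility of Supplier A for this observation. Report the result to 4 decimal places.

0.3460

P(component k | x) = P(Z=k)·f_k(x) / marginal(x), where marginal(x) = Σ_j P(Z=j)·f_j(x).
Evaluate each component's likelihood at the observed value:
  L_A = 0.222843
  L_B = 0.217011
Weight by the priors:
  P(Z=A)·L_A = 0.34 × 0.222843 = 0.0757666
  P(Z=B)·L_B = 0.66 × 0.217011 = 0.143228
Sum: 0.0757666 + 0.143228 = 0.218994
P(Supplier A | x) ≈ 0.3460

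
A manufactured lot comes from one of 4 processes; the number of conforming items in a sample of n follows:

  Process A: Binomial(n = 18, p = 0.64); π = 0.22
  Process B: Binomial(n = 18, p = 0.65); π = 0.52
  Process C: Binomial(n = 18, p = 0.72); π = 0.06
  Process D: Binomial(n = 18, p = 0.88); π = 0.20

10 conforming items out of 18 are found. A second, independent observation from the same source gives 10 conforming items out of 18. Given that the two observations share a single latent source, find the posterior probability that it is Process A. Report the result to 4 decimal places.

0.3221

Apply Bayes' rule: the posterior for each component is proportional to its prior times its likelihood at x.
Since both observations come from the same component, the likelihood for component k is f_k(x₁)·f_k(x₂).
  L_A = [0.142324] × [0.142324] = 0.020256
  L_B = [0.132659] × [0.132659] = 0.0175983
  L_C = [0.0618937] × [0.0618937] = 0.00383083
  L_D = [0.000524003] × [0.000524003] = 2.7458e-07
Unnormalised posteriors:
  P(Z=A)·L_A = 0.22 × 0.020256 = 0.00445633
  P(Z=B)·L_B = 0.52 × 0.0175983 = 0.00915112
  P(Z=C)·L_C = 0.06 × 0.00383083 = 0.00022985
  P(Z=D)·L_D = 0.20 × 2.7458e-07 = 5.49159e-08
Denominator: 0.00445633 + 0.00915112 + 0.00022985 + 5.49159e-08 = 0.0138373
Responsibility of Process A: 0.00445633 / 0.0138373 ≈ 0.3221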